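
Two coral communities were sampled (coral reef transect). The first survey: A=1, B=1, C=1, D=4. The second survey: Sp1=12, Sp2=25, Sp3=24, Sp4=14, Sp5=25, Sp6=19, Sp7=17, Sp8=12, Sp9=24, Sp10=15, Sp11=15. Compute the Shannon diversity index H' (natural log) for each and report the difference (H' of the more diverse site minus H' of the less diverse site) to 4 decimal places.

1.2069

The first survey: N=7, proportions 0.142857, 0.142857, 0.142857, 0.571429, giving H' = 1.153742 (working shown to 6 dp, full precision carried).
The second survey: N=202, proportions 0.059406, 0.123762, 0.118812, 0.069307, 0.123762, 0.094059, 0.084158, 0.059406, 0.118812, 0.074257, 0.074257, giving H' = 2.360617.
Difference = |1.153742 − 2.360617| = 1.206875, i.e. 1.2069 to 4 decimal places.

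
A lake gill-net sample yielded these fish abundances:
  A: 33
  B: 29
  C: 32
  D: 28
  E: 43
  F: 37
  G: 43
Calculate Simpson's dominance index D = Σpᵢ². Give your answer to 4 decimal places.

0.1467

Total N = 33+29+32+28+43+37+43 = 245, so the proportions are 0.134694, 0.118367, 0.130612, 0.114286, 0.17551, 0.15102, 0.17551 (working shown to 6 dp, full precision carried).
D = 0.134694² + 0.118367² + 0.130612² + 0.114286² + 0.17551² + 0.15102² + 0.17551² = 0.018142 + 0.014011 + 0.017060 + 0.013061 + 0.030804 + 0.022807 + 0.030804 = 0.146689.
To 4 decimal places, D = 0.1467.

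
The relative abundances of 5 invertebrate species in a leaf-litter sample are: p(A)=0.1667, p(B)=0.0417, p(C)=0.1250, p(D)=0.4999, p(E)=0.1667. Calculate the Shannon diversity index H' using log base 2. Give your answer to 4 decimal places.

1.9279

Each pᵢ log₂ pᵢ term (working shown to 6 dp, full precision carried): 0.1667×(-2.584674)=-0.430865, 0.0417×(-4.583809)=-0.191145, 0.125×(-3.000000)=-0.375000, 0.4999×(-1.000289)=-0.500044, 0.1667×(-2.584674)=-0.430865.
Sum = -1.927919, so H' = 1.9279.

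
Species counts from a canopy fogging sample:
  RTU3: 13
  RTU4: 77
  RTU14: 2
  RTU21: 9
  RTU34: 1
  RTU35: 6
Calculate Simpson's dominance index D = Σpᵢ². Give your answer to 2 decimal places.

Total N = 13+77+2+9+1+6 = 108, so the proportions are 0.1204, 0.713, 0.0185, 0.0833, 0.0093, 0.0556 (working shown to 4 dp, full precision carried).
D = 0.1204² + 0.713² + 0.0185² + 0.0833² + 0.0093² + 0.0556² = 0.0145 + 0.5083 + 0.0003 + 0.0069 + 0.0001 + 0.0031 = 0.5333.
To 2 decimal places, D = 0.53.

0.53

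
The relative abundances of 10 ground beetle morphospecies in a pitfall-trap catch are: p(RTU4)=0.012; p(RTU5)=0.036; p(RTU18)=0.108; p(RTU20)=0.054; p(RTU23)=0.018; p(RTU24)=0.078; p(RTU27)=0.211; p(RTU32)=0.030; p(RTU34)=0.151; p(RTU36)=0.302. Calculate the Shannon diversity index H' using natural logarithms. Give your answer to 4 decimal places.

Each pᵢ ln pᵢ term (working shown to 6 dp, full precision carried): 0.012×(-4.422849)=-0.053074, 0.036×(-3.324236)=-0.119673, 0.108×(-2.225624)=-0.240367, 0.054×(-2.918771)=-0.157614, 0.018×(-4.017384)=-0.072313, 0.078×(-2.551046)=-0.198982, 0.211×(-1.555897)=-0.328294, 0.03×(-3.506558)=-0.105197, 0.151×(-1.890475)=-0.285462, 0.302×(-1.197328)=-0.361593.
Sum = -1.922568, so H' = 1.9226.

1.9226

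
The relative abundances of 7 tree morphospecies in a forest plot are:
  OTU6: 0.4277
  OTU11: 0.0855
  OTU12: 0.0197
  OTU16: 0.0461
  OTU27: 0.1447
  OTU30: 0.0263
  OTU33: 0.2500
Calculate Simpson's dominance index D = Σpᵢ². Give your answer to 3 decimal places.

0.277

D = 0.4277² + 0.0855² + 0.0197² + 0.0461² + 0.1447² + 0.0263² + 0.25² = 0.18293 + 0.00731 + 0.00039 + 0.00213 + 0.02094 + 0.00069 + 0.06250 = 0.27688 (working shown to 5 dp, full precision carried).
To 3 decimal places, D = 0.277.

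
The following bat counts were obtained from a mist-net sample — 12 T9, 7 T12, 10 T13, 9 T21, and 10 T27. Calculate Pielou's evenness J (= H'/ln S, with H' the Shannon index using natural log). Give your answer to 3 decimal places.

Total N = 12+7+10+9+10 = 48, so the proportions are 0.25, 0.14583, 0.20833, 0.1875, 0.20833 (working shown to 5 dp, full precision carried).
H' = −Σ pᵢ ln pᵢ = −((-0.34657) + (-0.28077) + (-0.32679) + (-0.31387) + (-0.32679)) = 1.59481.
With S = 5 species, ln S = 1.60944, so J = 1.59481/1.60944 = 0.99091, i.e. 0.991 to 3 decimal places.

0.991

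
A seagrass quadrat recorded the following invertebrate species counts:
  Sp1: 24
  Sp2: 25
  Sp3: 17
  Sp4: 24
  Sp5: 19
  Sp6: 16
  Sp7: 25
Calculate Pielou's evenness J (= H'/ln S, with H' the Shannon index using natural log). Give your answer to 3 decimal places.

Total N = 24+25+17+24+19+16+25 = 150, so the proportions are 0.16, 0.16667, 0.11333, 0.16, 0.12667, 0.10667, 0.16667 (working shown to 5 dp, full precision carried).
H' = −Σ pᵢ ln pᵢ = −((-0.29321) + (-0.29863) + (-0.24677) + (-0.29321) + (-0.26172) + (-0.23872) + (-0.29863)) = 1.93090.
With S = 7 species, ln S = 1.94591, so J = 1.93090/1.94591 = 0.99228, i.e. 0.992 to 3 decimal places.

0.992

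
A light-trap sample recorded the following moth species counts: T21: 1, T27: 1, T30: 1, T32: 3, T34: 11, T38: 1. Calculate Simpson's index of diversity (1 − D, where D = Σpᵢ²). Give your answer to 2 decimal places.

0.59

Total N = 1+1+1+3+11+1 = 18, so the proportions are 0.0556, 0.0556, 0.0556, 0.1667, 0.6111, 0.0556 (working shown to 4 dp, full precision carried).
D = 0.0556² + 0.0556² + 0.0556² + 0.1667² + 0.6111² + 0.0556² = 0.0031 + 0.0031 + 0.0031 + 0.0278 + 0.3735 + 0.0031 = 0.4136.
So 1 − D = 0.5864, i.e. 0.59 to 2 decimal places.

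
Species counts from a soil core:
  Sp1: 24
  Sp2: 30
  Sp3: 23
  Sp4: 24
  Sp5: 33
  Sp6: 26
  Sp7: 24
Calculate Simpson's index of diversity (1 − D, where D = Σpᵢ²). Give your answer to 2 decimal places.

Total N = 24+30+23+24+33+26+24 = 184, so the proportions are 0.1304, 0.163, 0.125, 0.1304, 0.1793, 0.1413, 0.1304 (working shown to 4 dp, full precision carried).
D = 0.1304² + 0.163² + 0.125² + 0.1304² + 0.1793² + 0.1413² + 0.1304² = 0.0170 + 0.0266 + 0.0156 + 0.0170 + 0.0322 + 0.0200 + 0.0170 = 0.1454.
So 1 − D = 0.8546, i.e. 0.85 to 2 decimal places.

0.85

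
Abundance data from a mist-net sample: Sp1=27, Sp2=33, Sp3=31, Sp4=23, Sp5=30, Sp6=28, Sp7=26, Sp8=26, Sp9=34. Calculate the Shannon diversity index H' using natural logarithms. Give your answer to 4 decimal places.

Total N = 27+33+31+23+30+28+26+26+34 = 258, so the proportions are 0.104651, 0.127907, 0.120155, 0.089147, 0.116279, 0.108527, 0.100775, 0.100775, 0.131783 (working shown to 6 dp, full precision carried).
Each pᵢ ln pᵢ term: 0.104651×(-2.257123)=-0.236211, 0.127907×(-2.056452)=-0.263035, 0.120155×(-2.118972)=-0.254605, 0.089147×(-2.417465)=-0.215510, 0.116279×(-2.151762)=-0.250205, 0.108527×(-2.220755)=-0.241012, 0.100775×(-2.294863)=-0.231265, 0.100775×(-2.294863)=-0.231265, 0.131783×(-2.026599)=-0.267071.
Sum = -2.190180, so H' = 2.1902.

2.1902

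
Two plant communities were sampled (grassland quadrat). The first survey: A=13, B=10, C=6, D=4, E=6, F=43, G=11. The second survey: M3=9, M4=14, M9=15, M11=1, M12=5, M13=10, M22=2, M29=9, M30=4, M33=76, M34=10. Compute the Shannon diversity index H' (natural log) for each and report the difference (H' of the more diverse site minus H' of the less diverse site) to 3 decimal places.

0.158

The first survey: N=93, proportions 0.13978, 0.10753, 0.06452, 0.04301, 0.06452, 0.46237, 0.11828, giving H' = 1.61298 (working shown to 5 dp, full precision carried).
The second survey: N=155, proportions 0.05806, 0.09032, 0.09677, 0.00645, 0.03226, 0.06452, 0.0129, 0.05806, 0.02581, 0.49032, 0.06452, giving H' = 1.77063.
Difference = |1.61298 − 1.77063| = 0.15765, i.e. 0.158 to 3 decimal places.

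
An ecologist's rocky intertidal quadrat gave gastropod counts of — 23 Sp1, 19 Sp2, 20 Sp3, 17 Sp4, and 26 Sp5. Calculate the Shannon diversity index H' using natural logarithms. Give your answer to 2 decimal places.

Total N = 23+19+20+17+26 = 105, so the proportions are 0.219, 0.181, 0.1905, 0.1619, 0.2476 (working shown to 4 dp, full precision carried).
Each pᵢ ln pᵢ term: 0.219×(-1.5185)=-0.3326, 0.181×(-1.7095)=-0.3093, 0.1905×(-1.6582)=-0.3159, 0.1619×(-1.8207)=-0.2948, 0.2476×(-1.3959)=-0.3456.
Sum = -1.5982, so H' = 1.60.

1.60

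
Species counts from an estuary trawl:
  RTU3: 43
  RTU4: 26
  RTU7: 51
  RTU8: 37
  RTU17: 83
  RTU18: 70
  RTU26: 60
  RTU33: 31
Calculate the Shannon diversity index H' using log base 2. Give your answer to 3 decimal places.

Total N = 43+26+51+37+83+70+60+31 = 401, so the proportions are 0.10723, 0.06484, 0.12718, 0.09227, 0.20698, 0.17456, 0.14963, 0.07731 (working shown to 5 dp, full precision carried).
Each pᵢ log₂ pᵢ term: 0.10723×(-3.22119)=-0.34541, 0.06484×(-3.94702)=-0.25592, 0.12718×(-2.97503)=-0.37837, 0.09227×(-3.43801)=-0.31722, 0.20698×(-2.27242)=-0.47035, 0.17456×(-2.51818)=-0.43958, 0.14963×(-2.74057)=-0.41006, 0.07731×(-3.69326)=-0.28551.
Sum = -2.90243, so H' = 2.902.

2.902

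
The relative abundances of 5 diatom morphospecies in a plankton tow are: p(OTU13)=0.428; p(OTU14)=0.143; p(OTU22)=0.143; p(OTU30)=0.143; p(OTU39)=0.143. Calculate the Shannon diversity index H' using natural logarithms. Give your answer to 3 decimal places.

1.476

Each pᵢ ln pᵢ term (working shown to 5 dp, full precision carried): 0.428×(-0.84863)=-0.36321, 0.143×(-1.94491)=-0.27812, 0.143×(-1.94491)=-0.27812, 0.143×(-1.94491)=-0.27812, 0.143×(-1.94491)=-0.27812.
Sum = -1.47570, so H' = 1.476.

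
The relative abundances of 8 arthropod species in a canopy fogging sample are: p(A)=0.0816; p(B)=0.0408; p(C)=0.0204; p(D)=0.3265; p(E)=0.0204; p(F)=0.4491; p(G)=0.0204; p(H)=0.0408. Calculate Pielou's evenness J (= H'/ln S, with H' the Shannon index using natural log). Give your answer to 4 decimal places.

H' = −Σ pᵢ ln pᵢ = −((-0.204484) + (-0.130522) + (-0.079401) + (-0.365460) + (-0.079401) + (-0.359509) + (-0.079401) + (-0.130522)) = 1.428700 (working shown to 6 dp, full precision carried).
With S = 8 species, ln S = 2.079442, so J = 1.428700/2.079442 = 0.687060, i.e. 0.6871 to 4 decimal places.

0.6871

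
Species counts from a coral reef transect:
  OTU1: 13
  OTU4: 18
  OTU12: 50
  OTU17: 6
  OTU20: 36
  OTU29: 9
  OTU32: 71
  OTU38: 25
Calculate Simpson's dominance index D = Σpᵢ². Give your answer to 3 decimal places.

0.194

Total N = 13+18+50+6+36+9+71+25 = 228, so the proportions are 0.05702, 0.07895, 0.2193, 0.02632, 0.15789, 0.03947, 0.3114, 0.10965 (working shown to 5 dp, full precision carried).
D = 0.05702² + 0.07895² + 0.2193² + 0.02632² + 0.15789² + 0.03947² + 0.3114² + 0.10965² = 0.00325 + 0.00623 + 0.04809 + 0.00069 + 0.02493 + 0.00156 + 0.09697 + 0.01202 = 0.19375.
To 3 decimal places, D = 0.194.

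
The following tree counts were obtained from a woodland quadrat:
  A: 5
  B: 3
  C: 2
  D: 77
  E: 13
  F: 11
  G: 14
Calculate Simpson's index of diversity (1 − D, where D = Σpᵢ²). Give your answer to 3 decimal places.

Total N = 5+3+2+77+13+11+14 = 125, so the proportions are 0.04, 0.024, 0.016, 0.616, 0.104, 0.088, 0.112 (working shown to 5 dp, full precision carried).
D = 0.04² + 0.024² + 0.016² + 0.616² + 0.104² + 0.088² + 0.112² = 0.00160 + 0.00058 + 0.00026 + 0.37946 + 0.01082 + 0.00774 + 0.01254 = 0.41299.
So 1 − D = 0.58701, i.e. 0.587 to 3 decimal places.

0.587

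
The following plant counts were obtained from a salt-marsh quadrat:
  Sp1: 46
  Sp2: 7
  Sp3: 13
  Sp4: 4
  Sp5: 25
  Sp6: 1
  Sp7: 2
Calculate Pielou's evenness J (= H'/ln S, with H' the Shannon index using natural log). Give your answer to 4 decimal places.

0.7281

Total N = 46+7+13+4+25+1+2 = 98, so the proportions are 0.469388, 0.071429, 0.132653, 0.040816, 0.255102, 0.010204, 0.020408 (working shown to 6 dp, full precision carried).
H' = −Σ pᵢ ln pᵢ = −((-0.355010) + (-0.188504) + (-0.267962) + (-0.130558) + (-0.348493) + (-0.046785) + (-0.079425)) = 1.416737.
With S = 7 species, ln S = 1.945910, so J = 1.416737/1.945910 = 0.728059, i.e. 0.7281 to 4 decimal places.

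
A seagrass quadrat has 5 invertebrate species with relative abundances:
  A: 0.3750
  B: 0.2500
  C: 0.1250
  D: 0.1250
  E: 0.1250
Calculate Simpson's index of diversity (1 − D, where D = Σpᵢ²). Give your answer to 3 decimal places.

D = 0.375² + 0.25² + 0.125² + 0.125² + 0.125² = 0.14062 + 0.06250 + 0.01562 + 0.01562 + 0.01562 = 0.25000 (working shown to 5 dp, full precision carried).
So 1 − D = 0.75000, i.e. 0.750 to 3 decimal places.

0.750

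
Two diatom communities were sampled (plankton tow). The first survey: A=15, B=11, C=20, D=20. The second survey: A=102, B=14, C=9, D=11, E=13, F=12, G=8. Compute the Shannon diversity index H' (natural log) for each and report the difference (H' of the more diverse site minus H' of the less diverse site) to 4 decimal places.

0.0157

The first survey: N=66, proportions 0.227273, 0.166667, 0.30303, 0.30303, giving H' = 1.358944 (working shown to 6 dp, full precision carried).
The second survey: N=169, proportions 0.60355, 0.08284, 0.053254, 0.065089, 0.076923, 0.071006, 0.047337, giving H' = 1.374605.
Difference = |1.358944 − 1.374605| = 0.015661, i.e. 0.0157 to 4 decimal places.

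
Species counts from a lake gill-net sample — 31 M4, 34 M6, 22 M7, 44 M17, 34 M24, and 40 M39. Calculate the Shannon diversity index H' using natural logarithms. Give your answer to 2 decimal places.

1.77

Total N = 31+34+22+44+34+40 = 205, so the proportions are 0.1512, 0.1659, 0.1073, 0.2146, 0.1659, 0.1951 (working shown to 4 dp, full precision carried).
Each pᵢ ln pᵢ term: 0.1512×(-1.8890)=-0.2857, 0.1659×(-1.7966)=-0.2980, 0.1073×(-2.2320)=-0.2395, 0.2146×(-1.5388)=-0.3303, 0.1659×(-1.7966)=-0.2980, 0.1951×(-1.6341)=-0.3189.
Sum = -1.7703, so H' = 1.77.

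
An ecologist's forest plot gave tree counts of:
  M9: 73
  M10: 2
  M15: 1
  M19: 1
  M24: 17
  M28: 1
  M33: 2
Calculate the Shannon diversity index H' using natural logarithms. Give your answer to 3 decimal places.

Total N = 73+2+1+1+17+1+2 = 97, so the proportions are 0.75258, 0.02062, 0.01031, 0.01031, 0.17526, 0.01031, 0.02062 (working shown to 5 dp, full precision carried).
Each pᵢ ln pᵢ term: 0.75258×(-0.28425)=-0.21392, 0.02062×(-3.88156)=-0.08003, 0.01031×(-4.57471)=-0.04716, 0.01031×(-4.57471)=-0.04716, 0.17526×(-1.74150)=-0.30521, 0.01031×(-4.57471)=-0.04716, 0.02062×(-3.88156)=-0.08003.
Sum = -0.82068, so H' = 0.821.

0.821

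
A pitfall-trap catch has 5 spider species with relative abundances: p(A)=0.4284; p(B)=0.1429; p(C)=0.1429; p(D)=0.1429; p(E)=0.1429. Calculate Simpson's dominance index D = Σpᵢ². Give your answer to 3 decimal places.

0.265

D = 0.4284² + 0.1429² + 0.1429² + 0.1429² + 0.1429² = 0.18353 + 0.02042 + 0.02042 + 0.02042 + 0.02042 = 0.26521 (working shown to 5 dp, full precision carried).
To 3 decimal places, D = 0.265.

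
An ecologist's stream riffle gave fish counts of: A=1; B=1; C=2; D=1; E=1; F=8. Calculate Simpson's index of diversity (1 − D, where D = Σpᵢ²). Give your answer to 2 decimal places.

0.63

Total N = 1+1+2+1+1+8 = 14, so the proportions are 0.0714, 0.0714, 0.1429, 0.0714, 0.0714, 0.5714 (working shown to 4 dp, full precision carried).
D = 0.0714² + 0.0714² + 0.1429² + 0.0714² + 0.0714² + 0.5714² = 0.0051 + 0.0051 + 0.0204 + 0.0051 + 0.0051 + 0.3265 = 0.3673.
So 1 − D = 0.6327, i.e. 0.63 to 2 decimal places.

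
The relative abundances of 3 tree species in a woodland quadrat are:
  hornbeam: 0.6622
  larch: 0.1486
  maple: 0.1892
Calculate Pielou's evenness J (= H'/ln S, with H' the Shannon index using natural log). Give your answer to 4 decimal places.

0.7931

H' = −Σ pᵢ ln pᵢ = −((-0.272951) + (-0.283305) + (-0.315009)) = 0.871265 (working shown to 6 dp, full precision carried).
With S = 3 species, ln S = 1.098612, so J = 0.871265/1.098612 = 0.793059, i.e. 0.7931 to 4 decimal places.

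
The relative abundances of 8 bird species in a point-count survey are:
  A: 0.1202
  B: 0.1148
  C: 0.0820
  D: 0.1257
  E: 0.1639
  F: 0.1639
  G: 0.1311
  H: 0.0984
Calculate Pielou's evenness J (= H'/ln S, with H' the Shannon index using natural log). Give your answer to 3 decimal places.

0.989

H' = −Σ pᵢ ln pᵢ = −((-0.25466) + (-0.24849) + (-0.20508) + (-0.26068) + (-0.29641) + (-0.29641) + (-0.26637) + (-0.22816)) = 2.05627 (working shown to 5 dp, full precision carried).
With S = 8 species, ln S = 2.07944, so J = 2.05627/2.07944 = 0.98886, i.e. 0.989 to 3 decimal places.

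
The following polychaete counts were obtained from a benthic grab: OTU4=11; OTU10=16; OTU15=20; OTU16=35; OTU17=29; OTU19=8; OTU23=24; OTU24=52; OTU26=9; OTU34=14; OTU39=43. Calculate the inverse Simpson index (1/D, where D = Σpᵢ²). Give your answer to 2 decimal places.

8.19

Total N = 11+16+20+35+29+8+24+52+9+14+43 = 261, so the proportions are 0.042146, 0.061303, 0.076628, 0.1341, 0.111111, 0.030651, 0.091954, 0.199234, 0.034483, 0.05364, 0.164751 (working shown to 6 dp, full precision carried).
D = 0.042146² + 0.061303² + 0.076628² + 0.1341² + 0.111111² + 0.030651² + 0.091954² + 0.199234² + 0.034483² + 0.05364² + 0.164751² = 0.001776 + 0.003758 + 0.005872 + 0.017983 + 0.012346 + 0.000940 + 0.008456 + 0.039694 + 0.001189 + 0.002877 + 0.027143 = 0.122033.
So 1/D = 8.1945, i.e. 8.19 to 2 decimal places.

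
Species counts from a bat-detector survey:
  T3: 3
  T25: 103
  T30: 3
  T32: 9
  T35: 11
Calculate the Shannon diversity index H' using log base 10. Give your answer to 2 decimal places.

Total N = 3+103+3+9+11 = 129, so the proportions are 0.0233, 0.7984, 0.0233, 0.0698, 0.0853 (working shown to 4 dp, full precision carried).
Each pᵢ log₁₀ pᵢ term: 0.0233×(-1.6335)=-0.0380, 0.7984×(-0.0978)=-0.0781, 0.0233×(-1.6335)=-0.0380, 0.0698×(-1.1563)=-0.0807, 0.0853×(-1.0692)=-0.0912.
Sum = -0.3259, so H' = 0.33.

0.33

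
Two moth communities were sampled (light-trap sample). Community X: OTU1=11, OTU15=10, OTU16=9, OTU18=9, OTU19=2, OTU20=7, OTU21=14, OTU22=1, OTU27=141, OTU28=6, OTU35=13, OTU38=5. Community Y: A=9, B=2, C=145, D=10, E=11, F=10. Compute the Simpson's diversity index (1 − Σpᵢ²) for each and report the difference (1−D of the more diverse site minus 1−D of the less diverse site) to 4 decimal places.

Community X: N=228, proportions 0.048246, 0.04386, 0.039474, 0.039474, 0.008772, 0.030702, 0.061404, 0.004386, 0.618421, 0.026316, 0.057018, 0.02193, giving 1−D = 0.600954 (working shown to 6 dp, full precision carried).
Community Y: N=187, proportions 0.048128, 0.010695, 0.775401, 0.053476, 0.058824, 0.053476, giving 1−D = 0.387143.
Difference = |0.600954 − 0.387143| = 0.213811, i.e. 0.2138 to 4 decimal places.

0.2138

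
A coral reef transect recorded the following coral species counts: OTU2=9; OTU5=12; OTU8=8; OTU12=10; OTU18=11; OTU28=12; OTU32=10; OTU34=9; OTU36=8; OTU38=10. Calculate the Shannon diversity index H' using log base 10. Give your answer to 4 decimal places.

0.9958

Total N = 9+12+8+10+11+12+10+9+8+10 = 99, so the proportions are 0.090909, 0.121212, 0.080808, 0.10101, 0.111111, 0.121212, 0.10101, 0.090909, 0.080808, 0.10101 (working shown to 6 dp, full precision carried).
Each pᵢ log₁₀ pᵢ term: 0.090909×(-1.041393)=-0.094672, 0.121212×(-0.916454)=-0.111085, 0.080808×(-1.092545)=-0.088286, 0.10101×(-0.995635)=-0.100569, 0.111111×(-0.954243)=-0.106027, 0.121212×(-0.916454)=-0.111085, 0.10101×(-0.995635)=-0.100569, 0.090909×(-1.041393)=-0.094672, 0.080808×(-1.092545)=-0.088286, 0.10101×(-0.995635)=-0.100569.
Sum = -0.995822, so H' = 0.9958.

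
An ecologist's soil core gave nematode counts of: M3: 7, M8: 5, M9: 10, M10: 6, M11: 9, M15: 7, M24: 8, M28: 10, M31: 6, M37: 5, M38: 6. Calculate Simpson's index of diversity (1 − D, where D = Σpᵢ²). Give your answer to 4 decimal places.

0.9037

Total N = 7+5+10+6+9+7+8+10+6+5+6 = 79, so the proportions are 0.088608, 0.063291, 0.126582, 0.075949, 0.113924, 0.088608, 0.101266, 0.126582, 0.075949, 0.063291, 0.075949 (working shown to 6 dp, full precision carried).
D = 0.088608² + 0.063291² + 0.126582² + 0.075949² + 0.113924² + 0.088608² + 0.101266² + 0.126582² + 0.075949² + 0.063291² + 0.075949² = 0.007851 + 0.004006 + 0.016023 + 0.005768 + 0.012979 + 0.007851 + 0.010255 + 0.016023 + 0.005768 + 0.004006 + 0.005768 = 0.096299.
So 1 − D = 0.903701, i.e. 0.9037 to 4 decimal places.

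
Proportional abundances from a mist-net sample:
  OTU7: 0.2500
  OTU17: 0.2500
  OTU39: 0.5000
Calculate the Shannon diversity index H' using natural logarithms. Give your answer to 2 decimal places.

Each pᵢ ln pᵢ term (working shown to 4 dp, full precision carried): 0.25×(-1.3863)=-0.3466, 0.25×(-1.3863)=-0.3466, 0.5×(-0.6931)=-0.3466.
Sum = -1.0397, so H' = 1.04.

1.04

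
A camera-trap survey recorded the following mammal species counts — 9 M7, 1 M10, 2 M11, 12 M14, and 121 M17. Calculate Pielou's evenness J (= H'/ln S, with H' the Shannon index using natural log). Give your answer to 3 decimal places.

0.387

Total N = 9+1+2+12+121 = 145, so the proportions are 0.06207, 0.0069, 0.01379, 0.08276, 0.83448 (working shown to 5 dp, full precision carried).
H' = −Σ pᵢ ln pᵢ = −((-0.17252) + (-0.03432) + (-0.05908) + (-0.20622) + (-0.15099)) = 0.62314.
With S = 5 species, ln S = 1.60944, so J = 0.62314/1.60944 = 0.38718, i.e. 0.387 to 3 decimal places.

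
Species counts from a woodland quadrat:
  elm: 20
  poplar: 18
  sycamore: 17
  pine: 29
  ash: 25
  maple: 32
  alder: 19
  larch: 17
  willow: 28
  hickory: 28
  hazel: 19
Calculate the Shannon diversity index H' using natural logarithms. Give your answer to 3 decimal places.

Total N = 20+18+17+29+25+32+19+17+28+28+19 = 252, so the proportions are 0.07937, 0.07143, 0.06746, 0.11508, 0.09921, 0.12698, 0.0754, 0.06746, 0.11111, 0.11111, 0.0754 (working shown to 5 dp, full precision carried).
Each pᵢ ln pᵢ term: 0.07937×(-2.53370)=-0.20109, 0.07143×(-2.63906)=-0.18850, 0.06746×(-2.69622)=-0.18189, 0.11508×(-2.16213)=-0.24882, 0.09921×(-2.31055)=-0.22922, 0.12698×(-2.06369)=-0.26206, 0.0754×(-2.58499)=-0.19490, 0.06746×(-2.69622)=-0.18189, 0.11111×(-2.19722)=-0.24414, 0.11111×(-2.19722)=-0.24414, 0.0754×(-2.58499)=-0.19490.
Sum = -2.37153, so H' = 2.372.

2.372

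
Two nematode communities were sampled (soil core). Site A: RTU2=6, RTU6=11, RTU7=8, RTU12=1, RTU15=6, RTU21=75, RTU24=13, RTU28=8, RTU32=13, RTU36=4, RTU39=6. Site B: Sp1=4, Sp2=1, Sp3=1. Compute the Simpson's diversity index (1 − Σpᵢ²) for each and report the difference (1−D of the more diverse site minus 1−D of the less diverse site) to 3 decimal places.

Site A: N=151, proportions 0.03974, 0.07285, 0.05298, 0.00662, 0.03974, 0.49669, 0.08609, 0.05298, 0.08609, 0.02649, 0.03974, giving 1−D = 0.72207 (working shown to 5 dp, full precision carried).
Site B: N=6, proportions 0.66667, 0.16667, 0.16667, giving 1−D = 0.50000.
Difference = |0.72207 − 0.50000| = 0.22207, i.e. 0.222 to 3 decimal places.

0.222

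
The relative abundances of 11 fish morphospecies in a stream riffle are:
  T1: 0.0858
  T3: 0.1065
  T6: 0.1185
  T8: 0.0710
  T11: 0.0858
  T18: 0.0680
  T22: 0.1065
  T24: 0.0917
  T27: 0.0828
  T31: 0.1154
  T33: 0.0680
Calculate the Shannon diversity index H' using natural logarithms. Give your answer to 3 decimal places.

2.379

Each pᵢ ln pᵢ term (working shown to 5 dp, full precision carried): 0.0858×(-2.45574)=-0.21070, 0.1065×(-2.23961)=-0.23852, 0.1185×(-2.13284)=-0.25274, 0.071×(-2.64508)=-0.18780, 0.0858×(-2.45574)=-0.21070, 0.068×(-2.68825)=-0.18280, 0.1065×(-2.23961)=-0.23852, 0.0917×(-2.38923)=-0.21909, 0.0828×(-2.49133)=-0.20628, 0.1154×(-2.15935)=-0.24919, 0.068×(-2.68825)=-0.18280.
Sum = -2.37915, so H' = 2.379.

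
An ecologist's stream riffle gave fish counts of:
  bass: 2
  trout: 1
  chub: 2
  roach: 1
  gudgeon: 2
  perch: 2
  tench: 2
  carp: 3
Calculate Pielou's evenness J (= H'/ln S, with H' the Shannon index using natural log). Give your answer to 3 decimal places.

0.974

Total N = 2+1+2+1+2+2+2+3 = 15, so the proportions are 0.13333, 0.06667, 0.13333, 0.06667, 0.13333, 0.13333, 0.13333, 0.2 (working shown to 5 dp, full precision carried).
H' = −Σ pᵢ ln pᵢ = −((-0.26865) + (-0.18054) + (-0.26865) + (-0.18054) + (-0.26865) + (-0.26865) + (-0.26865) + (-0.32189)) = 2.02623.
With S = 8 species, ln S = 2.07944, so J = 2.02623/2.07944 = 0.97441, i.e. 0.974 to 3 decimal places.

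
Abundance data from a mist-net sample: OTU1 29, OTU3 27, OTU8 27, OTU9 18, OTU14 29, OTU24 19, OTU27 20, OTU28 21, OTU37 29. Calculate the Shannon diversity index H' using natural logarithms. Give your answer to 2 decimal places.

Total N = 29+27+27+18+29+19+20+21+29 = 219, so the proportions are 0.1324, 0.1233, 0.1233, 0.0822, 0.1324, 0.0868, 0.0913, 0.0959, 0.1324 (working shown to 4 dp, full precision carried).
Each pᵢ ln pᵢ term: 0.1324×(-2.0218)=-0.2677, 0.1233×(-2.0932)=-0.2581, 0.1233×(-2.0932)=-0.2581, 0.0822×(-2.4987)=-0.2054, 0.1324×(-2.0218)=-0.2677, 0.0868×(-2.4446)=-0.2121, 0.0913×(-2.3933)=-0.2186, 0.0959×(-2.3445)=-0.2248, 0.1324×(-2.0218)=-0.2677.
Sum = -2.1802, so H' = 2.18.

2.18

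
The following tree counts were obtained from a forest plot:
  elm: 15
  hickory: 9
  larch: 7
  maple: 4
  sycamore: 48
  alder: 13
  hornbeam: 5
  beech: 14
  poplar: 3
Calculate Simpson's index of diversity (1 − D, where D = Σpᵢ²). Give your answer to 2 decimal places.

0.78

Total N = 15+9+7+4+48+13+5+14+3 = 118, so the proportions are 0.1271, 0.0763, 0.0593, 0.0339, 0.4068, 0.1102, 0.0424, 0.1186, 0.0254 (working shown to 4 dp, full precision carried).
D = 0.1271² + 0.0763² + 0.0593² + 0.0339² + 0.4068² + 0.1102² + 0.0424² + 0.1186² + 0.0254² = 0.0162 + 0.0058 + 0.0035 + 0.0011 + 0.1655 + 0.0121 + 0.0018 + 0.0141 + 0.0006 = 0.2208.
So 1 − D = 0.7792, i.e. 0.78 to 2 decimal places.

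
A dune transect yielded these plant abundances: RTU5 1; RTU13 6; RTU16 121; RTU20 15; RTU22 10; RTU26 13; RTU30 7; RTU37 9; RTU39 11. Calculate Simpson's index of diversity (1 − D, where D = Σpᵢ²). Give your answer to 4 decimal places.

0.5859

Total N = 1+6+121+15+10+13+7+9+11 = 193, so the proportions are 0.005181, 0.031088, 0.626943, 0.07772, 0.051813, 0.067358, 0.036269, 0.046632, 0.056995 (working shown to 6 dp, full precision carried).
D = 0.005181² + 0.031088² + 0.626943² + 0.07772² + 0.051813² + 0.067358² + 0.036269² + 0.046632² + 0.056995² = 0.000027 + 0.000966 + 0.393058 + 0.006040 + 0.002685 + 0.004537 + 0.001315 + 0.002175 + 0.003248 = 0.414051.
So 1 − D = 0.585949, i.e. 0.5859 to 4 decimal places.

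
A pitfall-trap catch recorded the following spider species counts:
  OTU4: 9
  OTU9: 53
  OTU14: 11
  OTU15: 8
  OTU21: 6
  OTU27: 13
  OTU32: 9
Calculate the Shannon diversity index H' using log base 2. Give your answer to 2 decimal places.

2.31

Total N = 9+53+11+8+6+13+9 = 109, so the proportions are 0.0826, 0.4862, 0.1009, 0.0734, 0.055, 0.1193, 0.0826 (working shown to 4 dp, full precision carried).
Each pᵢ log₂ pᵢ term: 0.0826×(-3.5983)=-0.2971, 0.4862×(-1.0403)=-0.5058, 0.1009×(-3.3088)=-0.3339, 0.0734×(-3.7682)=-0.2766, 0.055×(-4.1832)=-0.2303, 0.1193×(-3.0677)=-0.3659, 0.0826×(-3.5983)=-0.2971.
Sum = -2.3066, so H' = 2.31.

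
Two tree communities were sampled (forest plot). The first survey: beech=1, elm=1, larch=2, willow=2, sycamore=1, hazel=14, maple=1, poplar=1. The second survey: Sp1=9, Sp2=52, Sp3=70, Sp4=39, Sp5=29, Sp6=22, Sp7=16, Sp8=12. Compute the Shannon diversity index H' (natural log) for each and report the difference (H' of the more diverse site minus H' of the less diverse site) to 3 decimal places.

0.473

The first survey: N=23, proportions 0.043478, 0.043478, 0.086957, 0.086957, 0.043478, 0.608696, 0.043478, 0.043478, giving H' = 1.408564 (working shown to 6 dp, full precision carried).
The second survey: N=249, proportions 0.036145, 0.208835, 0.281124, 0.156627, 0.116466, 0.088353, 0.064257, 0.048193, giving H' = 1.881517.
Difference = |1.408564 − 1.881517| = 0.472953, i.e. 0.473 to 3 decimal places.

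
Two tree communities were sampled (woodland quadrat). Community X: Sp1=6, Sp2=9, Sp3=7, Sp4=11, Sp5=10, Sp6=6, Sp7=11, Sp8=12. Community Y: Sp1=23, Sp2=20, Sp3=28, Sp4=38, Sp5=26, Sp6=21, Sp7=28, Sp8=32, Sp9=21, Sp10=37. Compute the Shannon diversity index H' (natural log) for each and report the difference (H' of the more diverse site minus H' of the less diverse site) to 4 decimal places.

Community X: N=72, proportions 0.083333, 0.125, 0.097222, 0.152778, 0.138889, 0.083333, 0.152778, 0.166667, giving H' = 2.047556 (working shown to 6 dp, full precision carried).
Community Y: N=274, proportions 0.083942, 0.072993, 0.10219, 0.138686, 0.094891, 0.076642, 0.10219, 0.116788, 0.076642, 0.135036, giving H' = 2.277542.
Difference = |2.047556 − 2.277542| = 0.229986, i.e. 0.2300 to 4 decimal places.

0.2300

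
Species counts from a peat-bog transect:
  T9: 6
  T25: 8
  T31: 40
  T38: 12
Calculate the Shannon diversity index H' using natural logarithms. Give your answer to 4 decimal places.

1.0872

Total N = 6+8+40+12 = 66, so the proportions are 0.090909, 0.121212, 0.606061, 0.181818 (working shown to 6 dp, full precision carried).
Each pᵢ ln pᵢ term: 0.090909×(-2.397895)=-0.217990, 0.121212×(-2.110213)=-0.255783, 0.606061×(-0.500775)=-0.303500, 0.181818×(-1.704748)=-0.309954.
Sum = -1.087228, so H' = 1.0872.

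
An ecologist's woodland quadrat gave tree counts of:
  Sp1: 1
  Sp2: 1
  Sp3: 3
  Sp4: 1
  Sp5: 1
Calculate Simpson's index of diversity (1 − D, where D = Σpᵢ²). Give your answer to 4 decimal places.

Total N = 1+1+3+1+1 = 7, so the proportions are 0.142857, 0.142857, 0.428571, 0.142857, 0.142857 (working shown to 6 dp, full precision carried).
D = 0.142857² + 0.142857² + 0.428571² + 0.142857² + 0.142857² = 0.020408 + 0.020408 + 0.183673 + 0.020408 + 0.020408 = 0.265306.
So 1 − D = 0.734694, i.e. 0.7347 to 4 decimal places.

0.7347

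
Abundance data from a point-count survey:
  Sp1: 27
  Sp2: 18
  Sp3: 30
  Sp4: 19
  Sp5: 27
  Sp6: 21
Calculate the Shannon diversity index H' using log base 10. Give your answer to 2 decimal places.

Total N = 27+18+30+19+27+21 = 142, so the proportions are 0.1901, 0.1268, 0.2113, 0.1338, 0.1901, 0.1479 (working shown to 4 dp, full precision carried).
Each pᵢ log₁₀ pᵢ term: 0.1901×(-0.7209)=-0.1371, 0.1268×(-0.8970)=-0.1137, 0.2113×(-0.6752)=-0.1426, 0.1338×(-0.8735)=-0.1169, 0.1901×(-0.7209)=-0.1371, 0.1479×(-0.8301)=-0.1228.
Sum = -0.7701, so H' = 0.77.

0.77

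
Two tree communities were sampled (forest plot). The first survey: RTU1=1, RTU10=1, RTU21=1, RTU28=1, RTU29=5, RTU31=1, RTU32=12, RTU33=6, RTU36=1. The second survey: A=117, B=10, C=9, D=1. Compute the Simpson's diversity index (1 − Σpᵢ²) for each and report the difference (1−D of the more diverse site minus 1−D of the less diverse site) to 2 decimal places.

0.49

The first survey: N=29, proportions 0.0345, 0.0345, 0.0345, 0.0345, 0.1724, 0.0345, 0.4138, 0.2069, 0.0345, giving 1−D = 0.7491 (working shown to 4 dp, full precision carried).
The second survey: N=137, proportions 0.854, 0.073, 0.0657, 0.0073, giving 1−D = 0.2610.
Difference = |0.7491 − 0.2610| = 0.4881, i.e. 0.49 to 2 decimal places.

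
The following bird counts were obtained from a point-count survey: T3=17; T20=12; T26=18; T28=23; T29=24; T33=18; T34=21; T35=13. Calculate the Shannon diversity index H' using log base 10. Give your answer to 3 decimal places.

Total N = 17+12+18+23+24+18+21+13 = 146, so the proportions are 0.11644, 0.08219, 0.12329, 0.15753, 0.16438, 0.12329, 0.14384, 0.08904 (working shown to 5 dp, full precision carried).
Each pᵢ log₁₀ pᵢ term: 0.11644×(-0.93390)=-0.10874, 0.08219×(-1.08517)=-0.08919, 0.12329×(-0.90908)=-0.11208, 0.15753×(-0.80263)=-0.12644, 0.16438×(-0.78414)=-0.12890, 0.12329×(-0.90908)=-0.11208, 0.14384×(-0.84213)=-0.12113, 0.08904×(-1.05041)=-0.09353.
Sum = -0.89209, so H' = 0.892.

0.892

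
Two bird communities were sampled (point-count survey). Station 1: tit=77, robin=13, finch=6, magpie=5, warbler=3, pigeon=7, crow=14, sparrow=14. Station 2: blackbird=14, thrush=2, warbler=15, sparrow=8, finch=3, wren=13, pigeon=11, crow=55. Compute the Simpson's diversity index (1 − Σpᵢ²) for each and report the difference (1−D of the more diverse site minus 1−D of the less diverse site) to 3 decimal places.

Station 1: N=139, proportions 0.55396, 0.09353, 0.04317, 0.03597, 0.02158, 0.05036, 0.10072, 0.10072, giving 1−D = 0.65794 (working shown to 5 dp, full precision carried).
Station 2: N=121, proportions 0.1157, 0.01653, 0.12397, 0.06612, 0.02479, 0.10744, 0.09091, 0.45455, giving 1−D = 0.73957.
Difference = |0.65794 − 0.73957| = 0.08163, i.e. 0.082 to 3 decimal places.

0.082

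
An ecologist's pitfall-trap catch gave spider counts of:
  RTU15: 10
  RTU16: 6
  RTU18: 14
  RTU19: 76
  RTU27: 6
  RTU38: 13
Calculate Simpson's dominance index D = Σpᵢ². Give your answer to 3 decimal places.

Total N = 10+6+14+76+6+13 = 125, so the proportions are 0.08, 0.048, 0.112, 0.608, 0.048, 0.104 (working shown to 5 dp, full precision carried).
D = 0.08² + 0.048² + 0.112² + 0.608² + 0.048² + 0.104² = 0.00640 + 0.00230 + 0.01254 + 0.36966 + 0.00230 + 0.01082 = 0.40403.
To 3 decimal places, D = 0.404.

0.404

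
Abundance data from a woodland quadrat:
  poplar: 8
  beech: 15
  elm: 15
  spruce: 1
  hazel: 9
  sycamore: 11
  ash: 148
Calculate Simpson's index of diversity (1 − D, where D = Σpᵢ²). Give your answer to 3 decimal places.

0.472

Total N = 8+15+15+1+9+11+148 = 207, so the proportions are 0.03865, 0.07246, 0.07246, 0.00483, 0.04348, 0.05314, 0.71498 (working shown to 5 dp, full precision carried).
D = 0.03865² + 0.07246² + 0.07246² + 0.00483² + 0.04348² + 0.05314² + 0.71498² = 0.00149 + 0.00525 + 0.00525 + 0.00002 + 0.00189 + 0.00282 + 0.51119 = 0.52792.
So 1 − D = 0.47208, i.e. 0.472 to 3 decimal places.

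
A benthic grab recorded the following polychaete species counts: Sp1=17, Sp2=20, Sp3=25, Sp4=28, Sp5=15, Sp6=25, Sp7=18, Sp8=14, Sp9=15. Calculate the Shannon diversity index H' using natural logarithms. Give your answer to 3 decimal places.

Total N = 17+20+25+28+15+25+18+14+15 = 177, so the proportions are 0.09605, 0.11299, 0.14124, 0.15819, 0.08475, 0.14124, 0.10169, 0.0791, 0.08475 (working shown to 5 dp, full precision carried).
Each pᵢ ln pᵢ term: 0.09605×(-2.34294)=-0.22503, 0.11299×(-2.18042)=-0.24637, 0.14124×(-1.95727)=-0.27645, 0.15819×(-1.84395)=-0.29170, 0.08475×(-2.46810)=-0.20916, 0.14124×(-1.95727)=-0.27645, 0.10169×(-2.28578)=-0.23245, 0.0791×(-2.53709)=-0.20067, 0.08475×(-2.46810)=-0.20916.
Sum = -2.16745, so H' = 2.167.

2.167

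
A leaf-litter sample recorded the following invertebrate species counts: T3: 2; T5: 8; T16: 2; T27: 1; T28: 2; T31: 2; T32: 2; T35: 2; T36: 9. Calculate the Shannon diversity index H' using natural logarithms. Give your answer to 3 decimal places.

Total N = 2+8+2+1+2+2+2+2+9 = 30, so the proportions are 0.06667, 0.26667, 0.06667, 0.03333, 0.06667, 0.06667, 0.06667, 0.06667, 0.3 (working shown to 5 dp, full precision carried).
Each pᵢ ln pᵢ term: 0.06667×(-2.70805)=-0.18054, 0.26667×(-1.32176)=-0.35247, 0.06667×(-2.70805)=-0.18054, 0.03333×(-3.40120)=-0.11337, 0.06667×(-2.70805)=-0.18054, 0.06667×(-2.70805)=-0.18054, 0.06667×(-2.70805)=-0.18054, 0.06667×(-2.70805)=-0.18054, 0.3×(-1.20397)=-0.36119.
Sum = -1.91025, so H' = 1.910.

1.910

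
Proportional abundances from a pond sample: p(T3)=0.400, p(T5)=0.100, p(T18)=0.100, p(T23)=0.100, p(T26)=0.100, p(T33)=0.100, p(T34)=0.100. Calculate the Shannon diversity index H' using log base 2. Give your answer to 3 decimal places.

Each pᵢ log₂ pᵢ term (working shown to 5 dp, full precision carried): 0.4×(-1.32193)=-0.52877, 0.1×(-3.32193)=-0.33219, 0.1×(-3.32193)=-0.33219, 0.1×(-3.32193)=-0.33219, 0.1×(-3.32193)=-0.33219, 0.1×(-3.32193)=-0.33219, 0.1×(-3.32193)=-0.33219.
Sum = -2.52193, so H' = 2.522.

2.522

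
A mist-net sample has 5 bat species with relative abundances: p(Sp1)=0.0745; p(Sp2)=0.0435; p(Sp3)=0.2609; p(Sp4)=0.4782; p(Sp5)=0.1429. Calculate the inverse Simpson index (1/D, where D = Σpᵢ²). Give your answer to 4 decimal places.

3.0806

D = 0.0745² + 0.0435² + 0.2609² + 0.4782² + 0.1429² = 0.00555025 + 0.00189225 + 0.06806881 + 0.22867524 + 0.02042041 = 0.32460696 (working shown to 8 dp, full precision carried).
So 1/D = 3.0806487, i.e. 3.0806 to 4 decimal places.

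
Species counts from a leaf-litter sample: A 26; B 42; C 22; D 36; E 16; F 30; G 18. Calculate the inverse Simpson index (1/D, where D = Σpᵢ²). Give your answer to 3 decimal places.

6.333

Total N = 26+42+22+36+16+30+18 = 190, so the proportions are 0.1368421, 0.2210526, 0.1157895, 0.1894737, 0.0842105, 0.1578947, 0.0947368 (working shown to 7 dp, full precision carried).
D = 0.1368421² + 0.2210526² + 0.1157895² + 0.1894737² + 0.0842105² + 0.1578947² + 0.0947368² = 0.0187258 + 0.0488643 + 0.0134072 + 0.0359003 + 0.0070914 + 0.0249307 + 0.0089751 = 0.1578947.
So 1/D = 6.33333, i.e. 6.333 to 3 decimal places.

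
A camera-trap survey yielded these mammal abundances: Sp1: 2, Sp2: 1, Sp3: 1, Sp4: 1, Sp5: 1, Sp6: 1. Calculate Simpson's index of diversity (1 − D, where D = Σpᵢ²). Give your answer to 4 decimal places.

0.8163

Total N = 2+1+1+1+1+1 = 7, so the proportions are 0.285714, 0.142857, 0.142857, 0.142857, 0.142857, 0.142857 (working shown to 6 dp, full precision carried).
D = 0.285714² + 0.142857² + 0.142857² + 0.142857² + 0.142857² + 0.142857² = 0.081633 + 0.020408 + 0.020408 + 0.020408 + 0.020408 + 0.020408 = 0.183673.
So 1 − D = 0.816327, i.e. 0.8163 to 4 decimal places.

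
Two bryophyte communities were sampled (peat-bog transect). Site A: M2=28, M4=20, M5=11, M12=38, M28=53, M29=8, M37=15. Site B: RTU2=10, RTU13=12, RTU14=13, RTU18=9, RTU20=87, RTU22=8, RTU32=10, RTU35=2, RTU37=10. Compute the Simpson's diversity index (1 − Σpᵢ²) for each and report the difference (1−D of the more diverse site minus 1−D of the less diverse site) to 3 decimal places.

0.126

Site A: N=173, proportions 0.16185, 0.11561, 0.06358, 0.21965, 0.30636, 0.04624, 0.08671, giving 1−D = 0.80464 (working shown to 5 dp, full precision carried).
Site B: N=161, proportions 0.06211, 0.07453, 0.08075, 0.0559, 0.54037, 0.04969, 0.06211, 0.01242, 0.06211, giving 1−D = 0.67860.
Difference = |0.80464 − 0.67860| = 0.12604, i.e. 0.126 to 3 decimal places.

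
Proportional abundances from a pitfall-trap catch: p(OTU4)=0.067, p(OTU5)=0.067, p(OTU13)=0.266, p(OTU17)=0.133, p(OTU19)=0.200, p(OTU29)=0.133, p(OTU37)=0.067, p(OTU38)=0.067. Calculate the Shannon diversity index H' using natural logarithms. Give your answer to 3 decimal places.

1.935

Each pᵢ ln pᵢ term (working shown to 5 dp, full precision carried): 0.067×(-2.70306)=-0.18111, 0.067×(-2.70306)=-0.18111, 0.266×(-1.32426)=-0.35225, 0.133×(-2.01741)=-0.26832, 0.2×(-1.60944)=-0.32189, 0.133×(-2.01741)=-0.26832, 0.067×(-2.70306)=-0.18111, 0.067×(-2.70306)=-0.18111.
Sum = -1.93519, so H' = 1.935.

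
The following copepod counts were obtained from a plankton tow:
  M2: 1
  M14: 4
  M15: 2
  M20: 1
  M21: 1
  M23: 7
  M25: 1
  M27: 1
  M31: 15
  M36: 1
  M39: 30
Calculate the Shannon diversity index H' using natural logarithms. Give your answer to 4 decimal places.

1.6087

Total N = 1+4+2+1+1+7+1+1+15+1+30 = 64, so the proportions are 0.015625, 0.0625, 0.03125, 0.015625, 0.015625, 0.109375, 0.015625, 0.015625, 0.234375, 0.015625, 0.46875 (working shown to 6 dp, full precision carried).
Each pᵢ ln pᵢ term: 0.015625×(-4.158883)=-0.064983, 0.0625×(-2.772589)=-0.173287, 0.03125×(-3.465736)=-0.108304, 0.015625×(-4.158883)=-0.064983, 0.015625×(-4.158883)=-0.064983, 0.109375×(-2.212973)=-0.242044, 0.015625×(-4.158883)=-0.064983, 0.015625×(-4.158883)=-0.064983, 0.234375×(-1.450833)=-0.340039, 0.015625×(-4.158883)=-0.064983, 0.46875×(-0.757686)=-0.355165.
Sum = -1.608734, so H' = 1.6087.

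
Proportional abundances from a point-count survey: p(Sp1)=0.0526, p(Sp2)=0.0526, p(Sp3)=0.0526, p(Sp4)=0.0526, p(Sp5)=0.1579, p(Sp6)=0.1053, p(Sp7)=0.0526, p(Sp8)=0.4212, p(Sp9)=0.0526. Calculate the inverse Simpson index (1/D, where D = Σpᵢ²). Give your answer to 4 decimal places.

4.3472

D = 0.0526² + 0.0526² + 0.0526² + 0.0526² + 0.1579² + 0.1053² + 0.0526² + 0.4212² + 0.0526² = 0.002766760 + 0.002766760 + 0.002766760 + 0.002766760 + 0.024932410 + 0.011088090 + 0.002766760 + 0.177409440 + 0.002766760 = 0.230030500 (working shown to 9 dp, full precision carried).
So 1/D = 4.3472496, i.e. 4.3472 to 4 decimal places.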